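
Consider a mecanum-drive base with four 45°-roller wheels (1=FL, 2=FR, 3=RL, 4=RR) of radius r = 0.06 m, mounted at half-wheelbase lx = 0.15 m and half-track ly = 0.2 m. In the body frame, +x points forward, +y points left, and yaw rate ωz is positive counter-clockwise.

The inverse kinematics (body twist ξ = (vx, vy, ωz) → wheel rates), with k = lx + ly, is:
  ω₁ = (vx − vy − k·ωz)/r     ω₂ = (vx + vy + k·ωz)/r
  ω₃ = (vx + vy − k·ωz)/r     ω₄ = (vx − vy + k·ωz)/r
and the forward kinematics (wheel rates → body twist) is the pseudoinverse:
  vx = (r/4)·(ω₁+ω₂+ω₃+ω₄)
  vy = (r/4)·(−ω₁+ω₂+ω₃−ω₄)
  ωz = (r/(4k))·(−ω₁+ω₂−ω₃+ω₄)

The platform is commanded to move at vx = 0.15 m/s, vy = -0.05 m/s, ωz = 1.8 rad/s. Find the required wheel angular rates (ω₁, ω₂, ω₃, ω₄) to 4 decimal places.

k = lx + ly = 0.15 + 0.2 = 0.3500;  k·ωz = 0.3500·1.8 = 0.6300
ω₁ (FL) = (vx − vy − k·ωz)/r = -0.4300/0.06 = -7.1667
ω₂ (FR) = (vx + vy + k·ωz)/r = 0.7300/0.06 = 12.1667
ω₃ (RL) = (vx + vy − k·ωz)/r = -0.5300/0.06 = -8.8333
ω₄ (RR) = (vx − vy + k·ωz)/r = 0.8300/0.06 = 13.8333

(-7.1667, 12.1667, -8.8333, 13.8333)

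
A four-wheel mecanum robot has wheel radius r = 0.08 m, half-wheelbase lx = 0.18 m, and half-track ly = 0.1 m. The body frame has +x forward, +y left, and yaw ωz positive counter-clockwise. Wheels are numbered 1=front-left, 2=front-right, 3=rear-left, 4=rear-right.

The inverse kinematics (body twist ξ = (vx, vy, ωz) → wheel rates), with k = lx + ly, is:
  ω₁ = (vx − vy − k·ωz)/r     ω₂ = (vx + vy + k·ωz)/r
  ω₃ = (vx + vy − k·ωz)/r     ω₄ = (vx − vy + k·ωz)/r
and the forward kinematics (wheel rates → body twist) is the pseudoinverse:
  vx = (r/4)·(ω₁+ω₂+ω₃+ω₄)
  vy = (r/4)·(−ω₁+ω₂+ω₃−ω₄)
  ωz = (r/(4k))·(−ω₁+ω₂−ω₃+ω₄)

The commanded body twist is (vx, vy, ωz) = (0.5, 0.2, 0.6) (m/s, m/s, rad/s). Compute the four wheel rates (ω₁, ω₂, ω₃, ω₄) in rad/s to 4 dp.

k = lx + ly = 0.18 + 0.1 = 0.2800;  k·ωz = 0.2800·0.6 = 0.1680
ω₁ (FL) = (vx − vy − k·ωz)/r = 0.1320/0.08 = 1.6500
ω₂ (FR) = (vx + vy + k·ωz)/r = 0.8680/0.08 = 10.8500
ω₃ (RL) = (vx + vy − k·ωz)/r = 0.5320/0.08 = 6.6500
ω₄ (RR) = (vx − vy + k·ωz)/r = 0.4680/0.08 = 5.8500

(1.6500, 10.8500, 6.6500, 5.8500)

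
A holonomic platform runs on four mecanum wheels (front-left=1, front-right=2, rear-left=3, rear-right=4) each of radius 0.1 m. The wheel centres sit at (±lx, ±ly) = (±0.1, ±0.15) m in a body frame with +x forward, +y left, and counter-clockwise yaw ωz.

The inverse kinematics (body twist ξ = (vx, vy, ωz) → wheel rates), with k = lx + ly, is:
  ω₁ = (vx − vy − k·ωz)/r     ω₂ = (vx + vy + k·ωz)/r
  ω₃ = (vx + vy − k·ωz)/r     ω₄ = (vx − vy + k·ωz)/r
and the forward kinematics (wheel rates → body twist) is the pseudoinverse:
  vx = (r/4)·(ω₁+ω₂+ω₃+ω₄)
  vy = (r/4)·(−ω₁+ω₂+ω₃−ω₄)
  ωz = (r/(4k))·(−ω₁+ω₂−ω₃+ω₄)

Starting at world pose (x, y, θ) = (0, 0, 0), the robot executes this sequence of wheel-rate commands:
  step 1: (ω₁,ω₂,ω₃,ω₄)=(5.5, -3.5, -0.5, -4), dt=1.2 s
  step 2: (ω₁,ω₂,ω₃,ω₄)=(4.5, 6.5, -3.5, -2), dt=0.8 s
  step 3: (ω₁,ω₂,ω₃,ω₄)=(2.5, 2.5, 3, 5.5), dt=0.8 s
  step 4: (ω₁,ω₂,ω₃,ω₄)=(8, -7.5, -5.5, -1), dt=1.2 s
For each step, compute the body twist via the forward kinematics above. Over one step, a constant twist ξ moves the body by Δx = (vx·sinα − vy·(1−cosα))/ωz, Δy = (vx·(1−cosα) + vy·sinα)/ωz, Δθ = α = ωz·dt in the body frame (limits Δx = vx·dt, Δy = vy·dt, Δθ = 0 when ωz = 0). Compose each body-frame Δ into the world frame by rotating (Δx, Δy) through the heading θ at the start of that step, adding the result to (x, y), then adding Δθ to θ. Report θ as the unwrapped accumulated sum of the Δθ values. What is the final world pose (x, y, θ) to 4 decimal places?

step 1: ξ=(vx,vy,ωz)=(-0.0625, -0.1375, -1.2500), dt=1.2 → body Δ=(-0.1521, -0.0633, -1.5000) → world pose (-0.1521, -0.0633, -1.5000)
step 2: ξ=(vx,vy,ωz)=(0.1375, 0.0125, 0.3500), dt=0.8 → body Δ=(0.1072, 0.0252, 0.2800) → world pose (-0.1194, -0.1684, -1.2200)
step 3: ξ=(vx,vy,ωz)=(0.3375, -0.0625, 0.2500), dt=0.8 → body Δ=(0.2732, -0.0228, 0.2000) → world pose (-0.0469, -0.4328, -1.0200)
step 4: ξ=(vx,vy,ωz)=(-0.1500, -0.5000, -1.1000), dt=1.2 → body Δ=(-0.4738, -0.3378, -1.3200) → world pose (-0.5827, -0.2058, -2.3400)

(-0.5827, -0.2058, -2.3400)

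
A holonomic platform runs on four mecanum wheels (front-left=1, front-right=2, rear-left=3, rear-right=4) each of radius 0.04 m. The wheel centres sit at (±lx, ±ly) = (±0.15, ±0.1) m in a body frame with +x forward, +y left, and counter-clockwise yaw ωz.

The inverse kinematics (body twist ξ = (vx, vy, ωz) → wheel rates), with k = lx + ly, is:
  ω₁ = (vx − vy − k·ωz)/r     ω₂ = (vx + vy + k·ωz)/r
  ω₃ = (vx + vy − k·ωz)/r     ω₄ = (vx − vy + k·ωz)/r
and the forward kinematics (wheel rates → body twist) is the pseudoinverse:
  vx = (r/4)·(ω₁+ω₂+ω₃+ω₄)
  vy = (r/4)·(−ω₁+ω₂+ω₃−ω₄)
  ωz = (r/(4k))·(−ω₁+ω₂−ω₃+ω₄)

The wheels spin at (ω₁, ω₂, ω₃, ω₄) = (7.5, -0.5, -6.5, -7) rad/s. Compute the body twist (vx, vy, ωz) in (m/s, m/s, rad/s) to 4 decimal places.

(-0.0650, -0.0750, -0.3400)

k = lx + ly = 0.15 + 0.1 = 0.2500
ω₁+ω₂+ω₃+ω₄ = -6.5000  →  vx = (0.04/4)·-6.5000 = -0.0650
−ω₁+ω₂+ω₃−ω₄ = -7.5000  →  vy = (0.04/4)·-7.5000 = -0.0750
−ω₁+ω₂−ω₃+ω₄ = -8.5000  →  ωz = (0.04/1.0000)·-8.5000 = -0.3400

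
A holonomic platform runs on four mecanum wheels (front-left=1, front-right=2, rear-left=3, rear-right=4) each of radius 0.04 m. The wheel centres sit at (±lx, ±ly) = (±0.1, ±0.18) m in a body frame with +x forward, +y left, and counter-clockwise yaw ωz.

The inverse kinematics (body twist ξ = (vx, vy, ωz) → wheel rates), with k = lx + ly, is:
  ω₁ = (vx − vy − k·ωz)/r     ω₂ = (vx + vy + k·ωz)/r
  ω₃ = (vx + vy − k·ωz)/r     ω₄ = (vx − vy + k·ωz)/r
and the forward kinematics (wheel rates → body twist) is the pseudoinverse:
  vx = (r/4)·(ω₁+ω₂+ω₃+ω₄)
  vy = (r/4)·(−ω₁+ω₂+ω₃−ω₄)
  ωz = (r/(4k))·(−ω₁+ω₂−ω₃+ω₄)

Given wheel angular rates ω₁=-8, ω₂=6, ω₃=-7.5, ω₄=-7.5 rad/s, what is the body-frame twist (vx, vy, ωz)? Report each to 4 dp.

k = lx + ly = 0.1 + 0.18 = 0.2800
ω₁+ω₂+ω₃+ω₄ = -17.0000  →  vx = (0.04/4)·-17.0000 = -0.1700
−ω₁+ω₂+ω₃−ω₄ = 14.0000  →  vy = (0.04/4)·14.0000 = 0.1400
−ω₁+ω₂−ω₃+ω₄ = 14.0000  →  ωz = (0.04/1.1200)·14.0000 = 0.5000

(-0.1700, 0.1400, 0.5000)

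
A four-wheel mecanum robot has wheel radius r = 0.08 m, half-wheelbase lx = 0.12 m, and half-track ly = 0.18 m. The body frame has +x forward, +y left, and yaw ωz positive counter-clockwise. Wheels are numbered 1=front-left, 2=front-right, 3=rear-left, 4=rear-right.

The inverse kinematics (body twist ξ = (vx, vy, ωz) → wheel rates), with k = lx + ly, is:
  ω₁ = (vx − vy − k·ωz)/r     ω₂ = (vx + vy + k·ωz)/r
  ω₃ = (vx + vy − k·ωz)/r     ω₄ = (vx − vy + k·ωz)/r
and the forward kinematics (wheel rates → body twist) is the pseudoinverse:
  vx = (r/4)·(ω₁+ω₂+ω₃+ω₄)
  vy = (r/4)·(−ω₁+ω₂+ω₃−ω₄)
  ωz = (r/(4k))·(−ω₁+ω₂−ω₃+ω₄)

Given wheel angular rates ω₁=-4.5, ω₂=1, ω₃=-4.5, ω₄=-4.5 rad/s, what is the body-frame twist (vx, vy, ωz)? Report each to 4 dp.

k = lx + ly = 0.12 + 0.18 = 0.3000
ω₁+ω₂+ω₃+ω₄ = -12.5000  →  vx = (0.08/4)·-12.5000 = -0.2500
−ω₁+ω₂+ω₃−ω₄ = 5.5000  →  vy = (0.08/4)·5.5000 = 0.1100
−ω₁+ω₂−ω₃+ω₄ = 5.5000  →  ωz = (0.08/1.2000)·5.5000 = 0.3667

(-0.2500, 0.1100, 0.3667)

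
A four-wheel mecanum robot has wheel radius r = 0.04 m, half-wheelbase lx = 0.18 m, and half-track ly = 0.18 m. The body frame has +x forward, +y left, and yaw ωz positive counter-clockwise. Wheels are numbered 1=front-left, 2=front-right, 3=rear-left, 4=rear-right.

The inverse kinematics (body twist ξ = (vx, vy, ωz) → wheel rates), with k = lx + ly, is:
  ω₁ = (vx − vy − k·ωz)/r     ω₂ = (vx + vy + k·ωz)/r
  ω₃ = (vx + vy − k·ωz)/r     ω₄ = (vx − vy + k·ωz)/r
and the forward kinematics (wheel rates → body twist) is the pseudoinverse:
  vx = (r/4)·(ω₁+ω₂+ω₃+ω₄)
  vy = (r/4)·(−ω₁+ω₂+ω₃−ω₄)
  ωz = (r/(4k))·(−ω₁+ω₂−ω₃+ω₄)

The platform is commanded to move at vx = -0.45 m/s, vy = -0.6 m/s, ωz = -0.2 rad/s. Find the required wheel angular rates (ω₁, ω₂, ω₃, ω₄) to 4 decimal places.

(5.5500, -28.0500, -24.4500, 1.9500)

k = lx + ly = 0.18 + 0.18 = 0.3600;  k·ωz = 0.3600·-0.2 = -0.0720
ω₁ (FL) = (vx − vy − k·ωz)/r = 0.2220/0.04 = 5.5500
ω₂ (FR) = (vx + vy + k·ωz)/r = -1.1220/0.04 = -28.0500
ω₃ (RL) = (vx + vy − k·ωz)/r = -0.9780/0.04 = -24.4500
ω₄ (RR) = (vx − vy + k·ωz)/r = 0.0780/0.04 = 1.9500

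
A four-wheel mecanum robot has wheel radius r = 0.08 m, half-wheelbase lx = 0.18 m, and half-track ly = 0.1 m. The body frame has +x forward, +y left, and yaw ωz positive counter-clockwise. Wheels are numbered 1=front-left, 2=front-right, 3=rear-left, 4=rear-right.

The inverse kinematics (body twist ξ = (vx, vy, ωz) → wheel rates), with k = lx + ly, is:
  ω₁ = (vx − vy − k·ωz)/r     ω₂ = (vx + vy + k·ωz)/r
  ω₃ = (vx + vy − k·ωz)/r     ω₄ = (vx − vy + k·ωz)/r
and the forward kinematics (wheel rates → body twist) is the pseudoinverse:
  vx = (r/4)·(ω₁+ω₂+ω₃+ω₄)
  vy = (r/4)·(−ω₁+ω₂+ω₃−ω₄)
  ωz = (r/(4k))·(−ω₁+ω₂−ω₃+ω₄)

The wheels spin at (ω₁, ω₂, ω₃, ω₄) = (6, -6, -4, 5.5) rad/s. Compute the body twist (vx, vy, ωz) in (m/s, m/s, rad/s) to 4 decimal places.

k = lx + ly = 0.18 + 0.1 = 0.2800
ω₁+ω₂+ω₃+ω₄ = 1.5000  →  vx = (0.08/4)·1.5000 = 0.0300
−ω₁+ω₂+ω₃−ω₄ = -21.5000  →  vy = (0.08/4)·-21.5000 = -0.4300
−ω₁+ω₂−ω₃+ω₄ = -2.5000  →  ωz = (0.08/1.1200)·-2.5000 = -0.1786

(0.0300, -0.4300, -0.1786)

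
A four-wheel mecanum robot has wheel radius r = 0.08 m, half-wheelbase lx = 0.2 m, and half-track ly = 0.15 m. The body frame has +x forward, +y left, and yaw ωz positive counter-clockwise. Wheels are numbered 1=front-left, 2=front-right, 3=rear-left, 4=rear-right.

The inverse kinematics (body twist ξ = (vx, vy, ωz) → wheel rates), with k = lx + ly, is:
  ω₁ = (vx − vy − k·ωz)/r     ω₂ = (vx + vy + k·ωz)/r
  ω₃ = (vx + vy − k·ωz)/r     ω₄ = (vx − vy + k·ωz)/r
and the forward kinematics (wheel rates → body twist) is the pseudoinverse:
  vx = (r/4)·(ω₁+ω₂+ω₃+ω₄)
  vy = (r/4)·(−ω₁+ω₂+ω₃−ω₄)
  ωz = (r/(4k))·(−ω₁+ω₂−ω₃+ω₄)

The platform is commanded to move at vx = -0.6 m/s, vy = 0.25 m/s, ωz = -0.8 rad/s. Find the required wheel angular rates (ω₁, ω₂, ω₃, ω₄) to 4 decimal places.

k = lx + ly = 0.2 + 0.15 = 0.3500;  k·ωz = 0.3500·-0.8 = -0.2800
ω₁ (FL) = (vx − vy − k·ωz)/r = -0.5700/0.08 = -7.1250
ω₂ (FR) = (vx + vy + k·ωz)/r = -0.6300/0.08 = -7.8750
ω₃ (RL) = (vx + vy − k·ωz)/r = -0.0700/0.08 = -0.8750
ω₄ (RR) = (vx − vy + k·ωz)/r = -1.1300/0.08 = -14.1250

(-7.1250, -7.8750, -0.8750, -14.1250)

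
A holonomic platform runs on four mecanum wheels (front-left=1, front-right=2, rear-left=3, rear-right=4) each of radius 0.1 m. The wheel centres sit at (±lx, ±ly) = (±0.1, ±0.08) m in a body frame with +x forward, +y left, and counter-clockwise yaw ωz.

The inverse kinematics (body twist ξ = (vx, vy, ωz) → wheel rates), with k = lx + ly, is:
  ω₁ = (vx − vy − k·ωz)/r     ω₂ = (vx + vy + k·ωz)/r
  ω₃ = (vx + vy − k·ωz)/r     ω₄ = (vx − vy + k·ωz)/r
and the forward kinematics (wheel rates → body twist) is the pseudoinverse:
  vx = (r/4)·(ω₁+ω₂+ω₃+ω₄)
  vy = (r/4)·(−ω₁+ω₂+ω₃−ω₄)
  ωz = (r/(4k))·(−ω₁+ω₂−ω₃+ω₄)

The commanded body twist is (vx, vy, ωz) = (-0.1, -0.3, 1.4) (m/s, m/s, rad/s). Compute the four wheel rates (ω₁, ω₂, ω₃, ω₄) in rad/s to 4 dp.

k = lx + ly = 0.1 + 0.08 = 0.1800;  k·ωz = 0.1800·1.4 = 0.2520
ω₁ (FL) = (vx − vy − k·ωz)/r = -0.0520/0.1 = -0.5200
ω₂ (FR) = (vx + vy + k·ωz)/r = -0.1480/0.1 = -1.4800
ω₃ (RL) = (vx + vy − k·ωz)/r = -0.6520/0.1 = -6.5200
ω₄ (RR) = (vx − vy + k·ωz)/r = 0.4520/0.1 = 4.5200

(-0.5200, -1.4800, -6.5200, 4.5200)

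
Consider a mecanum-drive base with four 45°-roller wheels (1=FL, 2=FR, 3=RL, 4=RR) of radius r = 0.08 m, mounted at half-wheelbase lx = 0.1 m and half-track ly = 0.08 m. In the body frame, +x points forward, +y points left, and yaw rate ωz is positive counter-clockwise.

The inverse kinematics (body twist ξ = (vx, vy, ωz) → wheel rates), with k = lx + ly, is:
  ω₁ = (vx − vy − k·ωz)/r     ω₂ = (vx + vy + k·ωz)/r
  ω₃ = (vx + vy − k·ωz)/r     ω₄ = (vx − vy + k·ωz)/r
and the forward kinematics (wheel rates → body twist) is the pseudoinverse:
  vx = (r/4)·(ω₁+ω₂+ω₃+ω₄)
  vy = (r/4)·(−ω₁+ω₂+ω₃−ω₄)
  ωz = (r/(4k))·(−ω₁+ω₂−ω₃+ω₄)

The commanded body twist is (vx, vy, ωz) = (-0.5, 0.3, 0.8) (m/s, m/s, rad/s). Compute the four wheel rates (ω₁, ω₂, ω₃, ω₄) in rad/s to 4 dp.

(-11.8000, -0.7000, -4.3000, -8.2000)

k = lx + ly = 0.1 + 0.08 = 0.1800;  k·ωz = 0.1800·0.8 = 0.1440
ω₁ (FL) = (vx − vy − k·ωz)/r = -0.9440/0.08 = -11.8000
ω₂ (FR) = (vx + vy + k·ωz)/r = -0.0560/0.08 = -0.7000
ω₃ (RL) = (vx + vy − k·ωz)/r = -0.3440/0.08 = -4.3000
ω₄ (RR) = (vx − vy + k·ωz)/r = -0.6560/0.08 = -8.2000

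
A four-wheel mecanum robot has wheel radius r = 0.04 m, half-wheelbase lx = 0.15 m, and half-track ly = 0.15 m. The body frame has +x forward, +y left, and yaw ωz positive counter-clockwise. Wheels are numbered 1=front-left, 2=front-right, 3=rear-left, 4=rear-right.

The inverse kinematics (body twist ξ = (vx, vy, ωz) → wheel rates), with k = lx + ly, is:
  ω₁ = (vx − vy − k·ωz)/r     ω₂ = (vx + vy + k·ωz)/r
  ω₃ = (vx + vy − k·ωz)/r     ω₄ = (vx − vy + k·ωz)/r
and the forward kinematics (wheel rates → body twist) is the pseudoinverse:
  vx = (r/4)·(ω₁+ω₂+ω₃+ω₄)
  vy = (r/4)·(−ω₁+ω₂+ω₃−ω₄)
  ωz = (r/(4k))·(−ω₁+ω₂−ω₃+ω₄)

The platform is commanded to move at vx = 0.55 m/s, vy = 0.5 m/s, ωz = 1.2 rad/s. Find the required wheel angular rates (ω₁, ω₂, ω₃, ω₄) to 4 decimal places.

(-7.7500, 35.2500, 17.2500, 10.2500)

k = lx + ly = 0.15 + 0.15 = 0.3000;  k·ωz = 0.3000·1.2 = 0.3600
ω₁ (FL) = (vx − vy − k·ωz)/r = -0.3100/0.04 = -7.7500
ω₂ (FR) = (vx + vy + k·ωz)/r = 1.4100/0.04 = 35.2500
ω₃ (RL) = (vx + vy − k·ωz)/r = 0.6900/0.04 = 17.2500
ω₄ (RR) = (vx − vy + k·ωz)/r = 0.4100/0.04 = 10.2500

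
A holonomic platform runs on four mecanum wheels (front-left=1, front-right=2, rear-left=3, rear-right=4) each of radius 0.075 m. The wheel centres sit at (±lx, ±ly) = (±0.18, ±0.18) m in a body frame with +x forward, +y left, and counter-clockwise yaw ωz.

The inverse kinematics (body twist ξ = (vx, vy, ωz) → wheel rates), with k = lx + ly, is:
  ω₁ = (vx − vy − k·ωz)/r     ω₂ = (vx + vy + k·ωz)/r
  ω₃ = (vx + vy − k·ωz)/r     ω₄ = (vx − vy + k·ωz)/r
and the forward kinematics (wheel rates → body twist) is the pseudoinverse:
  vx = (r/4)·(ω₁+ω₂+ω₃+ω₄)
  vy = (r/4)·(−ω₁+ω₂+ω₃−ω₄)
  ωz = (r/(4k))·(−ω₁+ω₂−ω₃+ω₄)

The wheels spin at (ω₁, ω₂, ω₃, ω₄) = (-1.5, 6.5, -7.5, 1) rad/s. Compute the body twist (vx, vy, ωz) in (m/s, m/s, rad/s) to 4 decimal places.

k = lx + ly = 0.18 + 0.18 = 0.3600
ω₁+ω₂+ω₃+ω₄ = -1.5000  →  vx = (0.075/4)·-1.5000 = -0.0281
−ω₁+ω₂+ω₃−ω₄ = -0.5000  →  vy = (0.075/4)·-0.5000 = -0.0094
−ω₁+ω₂−ω₃+ω₄ = 16.5000  →  ωz = (0.075/1.4400)·16.5000 = 0.8594

(-0.0281, -0.0094, 0.8594)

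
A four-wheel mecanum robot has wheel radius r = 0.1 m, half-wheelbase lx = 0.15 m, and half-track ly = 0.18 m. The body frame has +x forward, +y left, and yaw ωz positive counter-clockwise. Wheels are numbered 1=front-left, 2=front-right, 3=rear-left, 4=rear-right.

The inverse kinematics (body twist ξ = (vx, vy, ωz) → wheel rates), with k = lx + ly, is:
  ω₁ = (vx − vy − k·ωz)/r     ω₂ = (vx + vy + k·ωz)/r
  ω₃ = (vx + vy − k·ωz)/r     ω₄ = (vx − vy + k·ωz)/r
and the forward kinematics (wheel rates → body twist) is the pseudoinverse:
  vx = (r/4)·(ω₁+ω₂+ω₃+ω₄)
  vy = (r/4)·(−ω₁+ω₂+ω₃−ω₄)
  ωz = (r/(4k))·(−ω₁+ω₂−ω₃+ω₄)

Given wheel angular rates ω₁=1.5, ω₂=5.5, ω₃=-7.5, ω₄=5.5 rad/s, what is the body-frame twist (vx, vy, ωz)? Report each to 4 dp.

k = lx + ly = 0.15 + 0.18 = 0.3300
ω₁+ω₂+ω₃+ω₄ = 5.0000  →  vx = (0.1/4)·5.0000 = 0.1250
−ω₁+ω₂+ω₃−ω₄ = -9.0000  →  vy = (0.1/4)·-9.0000 = -0.2250
−ω₁+ω₂−ω₃+ω₄ = 17.0000  →  ωz = (0.1/1.3200)·17.0000 = 1.2879

(0.1250, -0.2250, 1.2879)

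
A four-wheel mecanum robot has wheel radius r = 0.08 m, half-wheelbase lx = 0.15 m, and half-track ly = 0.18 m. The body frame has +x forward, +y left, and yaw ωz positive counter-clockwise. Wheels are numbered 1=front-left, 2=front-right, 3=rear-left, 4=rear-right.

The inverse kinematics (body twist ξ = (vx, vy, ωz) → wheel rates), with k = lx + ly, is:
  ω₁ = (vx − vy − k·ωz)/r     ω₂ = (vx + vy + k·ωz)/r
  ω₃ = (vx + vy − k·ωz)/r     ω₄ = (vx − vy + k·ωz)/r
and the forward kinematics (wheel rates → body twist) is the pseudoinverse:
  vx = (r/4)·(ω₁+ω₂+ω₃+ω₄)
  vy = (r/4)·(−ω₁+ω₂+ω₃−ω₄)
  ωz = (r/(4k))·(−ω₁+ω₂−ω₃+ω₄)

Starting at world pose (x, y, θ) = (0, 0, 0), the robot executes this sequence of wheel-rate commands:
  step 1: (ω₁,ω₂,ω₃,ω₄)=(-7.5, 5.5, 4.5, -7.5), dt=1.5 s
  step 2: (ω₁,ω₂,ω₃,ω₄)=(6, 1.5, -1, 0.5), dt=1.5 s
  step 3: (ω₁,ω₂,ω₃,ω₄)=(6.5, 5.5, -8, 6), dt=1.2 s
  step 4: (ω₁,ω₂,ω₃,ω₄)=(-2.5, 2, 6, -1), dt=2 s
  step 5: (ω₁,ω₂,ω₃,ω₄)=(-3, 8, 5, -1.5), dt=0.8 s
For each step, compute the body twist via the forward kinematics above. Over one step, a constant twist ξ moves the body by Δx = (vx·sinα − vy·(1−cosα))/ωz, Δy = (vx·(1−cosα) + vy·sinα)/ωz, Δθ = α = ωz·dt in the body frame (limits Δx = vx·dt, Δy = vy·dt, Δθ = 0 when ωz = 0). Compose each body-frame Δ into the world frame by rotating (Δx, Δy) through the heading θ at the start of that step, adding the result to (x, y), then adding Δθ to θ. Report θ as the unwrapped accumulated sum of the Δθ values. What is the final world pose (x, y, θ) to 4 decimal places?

step 1: ξ=(vx,vy,ωz)=(-0.1000, 0.5000, 0.0606), dt=1.5 → body Δ=(-0.1839, 0.7422, 0.0909) → world pose (-0.1839, 0.7422, 0.0909)
step 2: ξ=(vx,vy,ωz)=(0.1400, -0.1200, -0.1818), dt=1.5 → body Δ=(0.1830, -0.2062, -0.2727) → world pose (0.0171, 0.5534, -0.1818)
step 3: ξ=(vx,vy,ωz)=(0.2000, -0.3000, 0.7879), dt=1.2 → body Δ=(0.3637, -0.2035, 0.9455) → world pose (0.3380, 0.2875, 0.7636)
step 4: ξ=(vx,vy,ωz)=(0.0900, 0.2300, -0.1515), dt=2.0 → body Δ=(0.2464, 0.4259, -0.3030) → world pose (0.2215, 0.7656, 0.4606)
step 5: ξ=(vx,vy,ωz)=(0.1700, 0.3500, 0.2727), dt=0.8 → body Δ=(0.1045, 0.2926, 0.2182) → world pose (0.1850, 1.0741, 0.6788)

(0.1850, 1.0741, 0.6788)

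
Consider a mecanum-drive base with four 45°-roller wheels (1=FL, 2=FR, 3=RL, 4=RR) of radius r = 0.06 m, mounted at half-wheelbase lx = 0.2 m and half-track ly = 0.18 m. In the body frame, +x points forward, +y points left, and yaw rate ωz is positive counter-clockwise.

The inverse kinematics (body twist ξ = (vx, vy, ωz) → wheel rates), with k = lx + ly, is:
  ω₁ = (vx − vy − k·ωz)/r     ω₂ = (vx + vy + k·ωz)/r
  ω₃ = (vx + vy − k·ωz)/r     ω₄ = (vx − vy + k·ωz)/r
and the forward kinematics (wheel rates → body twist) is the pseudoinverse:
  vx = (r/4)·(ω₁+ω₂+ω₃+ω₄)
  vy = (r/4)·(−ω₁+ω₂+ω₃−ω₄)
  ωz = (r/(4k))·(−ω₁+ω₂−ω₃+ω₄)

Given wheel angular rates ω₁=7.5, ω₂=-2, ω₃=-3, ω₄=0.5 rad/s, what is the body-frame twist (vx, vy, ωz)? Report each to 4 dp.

(0.0450, -0.1950, -0.2368)

k = lx + ly = 0.2 + 0.18 = 0.3800
ω₁+ω₂+ω₃+ω₄ = 3.0000  →  vx = (0.06/4)·3.0000 = 0.0450
−ω₁+ω₂+ω₃−ω₄ = -13.0000  →  vy = (0.06/4)·-13.0000 = -0.1950
−ω₁+ω₂−ω₃+ω₄ = -6.0000  →  ωz = (0.06/1.5200)·-6.0000 = -0.2368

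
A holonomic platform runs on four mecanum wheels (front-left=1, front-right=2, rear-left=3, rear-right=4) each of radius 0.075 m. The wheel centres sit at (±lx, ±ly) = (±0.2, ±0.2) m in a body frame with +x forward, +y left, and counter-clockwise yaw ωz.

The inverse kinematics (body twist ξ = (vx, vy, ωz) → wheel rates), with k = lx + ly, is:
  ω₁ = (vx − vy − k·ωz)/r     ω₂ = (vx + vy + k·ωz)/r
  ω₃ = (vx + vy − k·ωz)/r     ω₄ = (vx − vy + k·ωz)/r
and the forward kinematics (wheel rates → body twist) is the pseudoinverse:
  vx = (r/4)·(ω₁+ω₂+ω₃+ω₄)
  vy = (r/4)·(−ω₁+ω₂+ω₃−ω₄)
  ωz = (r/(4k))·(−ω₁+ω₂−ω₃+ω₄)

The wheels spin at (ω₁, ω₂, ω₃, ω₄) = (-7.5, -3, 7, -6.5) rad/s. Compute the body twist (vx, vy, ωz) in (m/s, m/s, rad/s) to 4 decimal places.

k = lx + ly = 0.2 + 0.2 = 0.4000
ω₁+ω₂+ω₃+ω₄ = -10.0000  →  vx = (0.075/4)·-10.0000 = -0.1875
−ω₁+ω₂+ω₃−ω₄ = 18.0000  →  vy = (0.075/4)·18.0000 = 0.3375
−ω₁+ω₂−ω₃+ω₄ = -9.0000  →  ωz = (0.075/1.6000)·-9.0000 = -0.4219

(-0.1875, 0.3375, -0.4219)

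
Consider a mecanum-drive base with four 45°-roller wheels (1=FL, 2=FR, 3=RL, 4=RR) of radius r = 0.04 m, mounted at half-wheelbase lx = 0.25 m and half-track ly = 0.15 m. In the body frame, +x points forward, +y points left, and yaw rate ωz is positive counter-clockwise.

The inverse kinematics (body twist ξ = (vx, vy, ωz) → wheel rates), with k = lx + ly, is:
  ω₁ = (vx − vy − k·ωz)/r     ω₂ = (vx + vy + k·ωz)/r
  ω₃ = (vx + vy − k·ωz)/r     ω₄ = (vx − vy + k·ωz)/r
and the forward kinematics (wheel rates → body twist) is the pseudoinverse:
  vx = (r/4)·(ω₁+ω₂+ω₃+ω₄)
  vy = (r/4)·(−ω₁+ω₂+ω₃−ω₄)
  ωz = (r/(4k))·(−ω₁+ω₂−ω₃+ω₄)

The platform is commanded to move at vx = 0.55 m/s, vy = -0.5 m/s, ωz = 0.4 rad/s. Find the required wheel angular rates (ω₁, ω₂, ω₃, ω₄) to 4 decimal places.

(22.2500, 5.2500, -2.7500, 30.2500)

k = lx + ly = 0.25 + 0.15 = 0.4000;  k·ωz = 0.4000·0.4 = 0.1600
ω₁ (FL) = (vx − vy − k·ωz)/r = 0.8900/0.04 = 22.2500
ω₂ (FR) = (vx + vy + k·ωz)/r = 0.2100/0.04 = 5.2500
ω₃ (RL) = (vx + vy − k·ωz)/r = -0.1100/0.04 = -2.7500
ω₄ (RR) = (vx − vy + k·ωz)/r = 1.2100/0.04 = 30.2500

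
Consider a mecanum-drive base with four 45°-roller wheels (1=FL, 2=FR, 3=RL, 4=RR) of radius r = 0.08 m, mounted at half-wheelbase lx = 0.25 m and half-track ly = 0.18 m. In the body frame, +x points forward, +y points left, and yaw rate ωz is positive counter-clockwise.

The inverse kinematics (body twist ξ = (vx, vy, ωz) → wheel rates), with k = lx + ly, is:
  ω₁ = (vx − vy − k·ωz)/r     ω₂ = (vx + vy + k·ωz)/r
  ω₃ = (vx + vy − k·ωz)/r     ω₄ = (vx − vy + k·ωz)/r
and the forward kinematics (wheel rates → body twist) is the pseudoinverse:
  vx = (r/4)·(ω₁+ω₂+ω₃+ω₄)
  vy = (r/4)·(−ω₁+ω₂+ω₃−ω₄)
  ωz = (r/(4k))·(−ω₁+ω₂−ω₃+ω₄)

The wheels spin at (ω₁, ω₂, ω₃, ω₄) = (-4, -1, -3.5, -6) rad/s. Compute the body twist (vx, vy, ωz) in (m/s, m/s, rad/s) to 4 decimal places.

k = lx + ly = 0.25 + 0.18 = 0.4300
ω₁+ω₂+ω₃+ω₄ = -14.5000  →  vx = (0.08/4)·-14.5000 = -0.2900
−ω₁+ω₂+ω₃−ω₄ = 5.5000  →  vy = (0.08/4)·5.5000 = 0.1100
−ω₁+ω₂−ω₃+ω₄ = 0.5000  →  ωz = (0.08/1.7200)·0.5000 = 0.0233

(-0.2900, 0.1100, 0.0233)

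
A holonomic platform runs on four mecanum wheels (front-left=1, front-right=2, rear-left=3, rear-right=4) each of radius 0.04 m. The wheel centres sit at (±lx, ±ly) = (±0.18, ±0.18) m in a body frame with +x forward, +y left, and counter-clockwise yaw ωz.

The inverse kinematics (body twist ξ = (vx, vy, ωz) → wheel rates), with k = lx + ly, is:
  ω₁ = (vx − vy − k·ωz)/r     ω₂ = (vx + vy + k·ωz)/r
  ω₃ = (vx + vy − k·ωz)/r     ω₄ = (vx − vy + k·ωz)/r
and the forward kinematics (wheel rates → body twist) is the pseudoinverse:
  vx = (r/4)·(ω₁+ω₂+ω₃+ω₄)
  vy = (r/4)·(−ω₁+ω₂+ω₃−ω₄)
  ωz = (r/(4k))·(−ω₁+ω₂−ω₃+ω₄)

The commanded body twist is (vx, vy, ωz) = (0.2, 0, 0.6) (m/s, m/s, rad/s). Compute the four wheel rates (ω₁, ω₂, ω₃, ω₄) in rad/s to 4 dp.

(-0.4000, 10.4000, -0.4000, 10.4000)

k = lx + ly = 0.18 + 0.18 = 0.3600;  k·ωz = 0.3600·0.6 = 0.2160
ω₁ (FL) = (vx − vy − k·ωz)/r = -0.0160/0.04 = -0.4000
ω₂ (FR) = (vx + vy + k·ωz)/r = 0.4160/0.04 = 10.4000
ω₃ (RL) = (vx + vy − k·ωz)/r = -0.0160/0.04 = -0.4000
ω₄ (RR) = (vx − vy + k·ωz)/r = 0.4160/0.04 = 10.4000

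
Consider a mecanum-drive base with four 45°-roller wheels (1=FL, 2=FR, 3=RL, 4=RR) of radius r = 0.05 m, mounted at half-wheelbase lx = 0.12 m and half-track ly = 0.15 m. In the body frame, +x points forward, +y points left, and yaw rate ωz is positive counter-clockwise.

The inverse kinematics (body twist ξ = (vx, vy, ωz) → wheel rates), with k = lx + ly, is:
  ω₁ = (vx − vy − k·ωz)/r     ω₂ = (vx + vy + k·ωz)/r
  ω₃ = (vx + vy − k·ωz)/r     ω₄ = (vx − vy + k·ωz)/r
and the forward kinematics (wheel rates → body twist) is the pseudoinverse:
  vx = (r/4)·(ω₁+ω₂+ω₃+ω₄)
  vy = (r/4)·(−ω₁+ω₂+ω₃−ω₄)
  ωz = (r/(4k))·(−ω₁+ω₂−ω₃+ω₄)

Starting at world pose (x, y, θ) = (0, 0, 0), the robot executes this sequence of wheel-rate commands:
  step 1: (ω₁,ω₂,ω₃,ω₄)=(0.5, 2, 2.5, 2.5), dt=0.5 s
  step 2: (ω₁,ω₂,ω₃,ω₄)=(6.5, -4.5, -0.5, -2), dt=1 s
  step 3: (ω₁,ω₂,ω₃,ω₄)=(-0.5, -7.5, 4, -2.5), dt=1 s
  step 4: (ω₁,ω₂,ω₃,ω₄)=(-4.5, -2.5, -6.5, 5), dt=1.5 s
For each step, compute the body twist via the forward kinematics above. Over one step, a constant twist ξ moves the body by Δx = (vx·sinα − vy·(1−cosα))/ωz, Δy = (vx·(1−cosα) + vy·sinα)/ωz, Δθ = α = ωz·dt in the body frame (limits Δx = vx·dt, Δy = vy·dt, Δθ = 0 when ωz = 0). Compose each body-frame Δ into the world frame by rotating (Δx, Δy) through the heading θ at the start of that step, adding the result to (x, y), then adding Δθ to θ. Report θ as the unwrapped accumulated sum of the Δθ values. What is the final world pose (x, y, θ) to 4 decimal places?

(-0.2739, -0.0775, -0.2315)

step 1: ξ=(vx,vy,ωz)=(0.0938, 0.0188, 0.0694), dt=0.5 → body Δ=(0.0467, 0.0102, 0.0347) → world pose (0.0467, 0.0102, 0.0347)
step 2: ξ=(vx,vy,ωz)=(-0.0063, -0.1188, -0.5787), dt=1.0 → body Δ=(-0.0393, -0.1105, -0.5787) → world pose (0.0112, -0.1016, -0.5440)
step 3: ξ=(vx,vy,ωz)=(-0.0813, -0.0062, -0.6250), dt=1.0 → body Δ=(-0.0780, 0.0187, -0.6250) → world pose (-0.0458, -0.0452, -1.1690)
step 4: ξ=(vx,vy,ωz)=(-0.1063, -0.1187, 0.6250), dt=1.5 → body Δ=(-0.0595, -0.2225, 0.9375) → world pose (-0.2739, -0.0775, -0.2315)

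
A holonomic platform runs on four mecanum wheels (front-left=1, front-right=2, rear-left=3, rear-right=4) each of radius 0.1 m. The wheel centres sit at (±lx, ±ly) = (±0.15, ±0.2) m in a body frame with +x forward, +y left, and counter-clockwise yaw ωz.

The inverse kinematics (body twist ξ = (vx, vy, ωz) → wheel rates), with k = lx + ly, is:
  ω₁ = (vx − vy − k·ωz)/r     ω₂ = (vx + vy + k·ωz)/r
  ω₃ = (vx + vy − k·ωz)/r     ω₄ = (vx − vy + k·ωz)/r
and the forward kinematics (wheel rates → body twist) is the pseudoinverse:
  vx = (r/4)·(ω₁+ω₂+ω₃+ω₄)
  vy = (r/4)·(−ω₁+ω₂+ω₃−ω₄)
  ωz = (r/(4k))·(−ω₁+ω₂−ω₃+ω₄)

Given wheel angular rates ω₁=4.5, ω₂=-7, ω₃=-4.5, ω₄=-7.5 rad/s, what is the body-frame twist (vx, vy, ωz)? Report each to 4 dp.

(-0.3625, -0.2125, -1.0357)

k = lx + ly = 0.15 + 0.2 = 0.3500
ω₁+ω₂+ω₃+ω₄ = -14.5000  →  vx = (0.1/4)·-14.5000 = -0.3625
−ω₁+ω₂+ω₃−ω₄ = -8.5000  →  vy = (0.1/4)·-8.5000 = -0.2125
−ω₁+ω₂−ω₃+ω₄ = -14.5000  →  ωz = (0.1/1.4000)·-14.5000 = -1.0357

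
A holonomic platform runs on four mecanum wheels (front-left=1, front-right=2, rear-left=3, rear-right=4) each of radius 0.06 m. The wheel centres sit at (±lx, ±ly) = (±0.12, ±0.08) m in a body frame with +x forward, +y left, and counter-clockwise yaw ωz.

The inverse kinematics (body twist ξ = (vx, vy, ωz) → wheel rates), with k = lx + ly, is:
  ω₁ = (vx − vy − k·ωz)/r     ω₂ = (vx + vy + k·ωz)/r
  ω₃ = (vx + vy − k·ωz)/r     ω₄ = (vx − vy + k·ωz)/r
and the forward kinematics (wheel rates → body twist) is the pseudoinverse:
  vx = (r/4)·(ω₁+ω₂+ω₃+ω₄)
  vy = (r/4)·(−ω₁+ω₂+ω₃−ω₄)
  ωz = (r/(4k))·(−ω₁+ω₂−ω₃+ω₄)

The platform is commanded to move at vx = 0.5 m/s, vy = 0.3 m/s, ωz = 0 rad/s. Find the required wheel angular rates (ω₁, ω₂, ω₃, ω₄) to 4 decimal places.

k = lx + ly = 0.12 + 0.08 = 0.2000;  k·ωz = 0.2000·0 = 0.0000
ω₁ (FL) = (vx − vy − k·ωz)/r = 0.2000/0.06 = 3.3333
ω₂ (FR) = (vx + vy + k·ωz)/r = 0.8000/0.06 = 13.3333
ω₃ (RL) = (vx + vy − k·ωz)/r = 0.8000/0.06 = 13.3333
ω₄ (RR) = (vx − vy + k·ωz)/r = 0.2000/0.06 = 3.3333

(3.3333, 13.3333, 13.3333, 3.3333)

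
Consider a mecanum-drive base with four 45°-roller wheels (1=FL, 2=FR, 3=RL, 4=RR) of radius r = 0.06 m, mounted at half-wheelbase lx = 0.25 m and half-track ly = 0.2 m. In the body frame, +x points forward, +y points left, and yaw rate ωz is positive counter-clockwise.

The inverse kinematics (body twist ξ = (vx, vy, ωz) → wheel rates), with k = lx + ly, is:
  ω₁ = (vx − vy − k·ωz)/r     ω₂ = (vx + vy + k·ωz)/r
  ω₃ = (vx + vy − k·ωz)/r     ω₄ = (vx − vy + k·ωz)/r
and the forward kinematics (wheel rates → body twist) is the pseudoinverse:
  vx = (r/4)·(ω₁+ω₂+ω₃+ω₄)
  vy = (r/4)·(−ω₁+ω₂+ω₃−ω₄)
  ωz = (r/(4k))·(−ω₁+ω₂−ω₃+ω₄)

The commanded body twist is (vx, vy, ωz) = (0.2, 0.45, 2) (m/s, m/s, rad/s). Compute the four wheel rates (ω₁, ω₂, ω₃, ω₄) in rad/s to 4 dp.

(-19.1667, 25.8333, -4.1667, 10.8333)

k = lx + ly = 0.25 + 0.2 = 0.4500;  k·ωz = 0.4500·2 = 0.9000
ω₁ (FL) = (vx − vy − k·ωz)/r = -1.1500/0.06 = -19.1667
ω₂ (FR) = (vx + vy + k·ωz)/r = 1.5500/0.06 = 25.8333
ω₃ (RL) = (vx + vy − k·ωz)/r = -0.2500/0.06 = -4.1667
ω₄ (RR) = (vx − vy + k·ωz)/r = 0.6500/0.06 = 10.8333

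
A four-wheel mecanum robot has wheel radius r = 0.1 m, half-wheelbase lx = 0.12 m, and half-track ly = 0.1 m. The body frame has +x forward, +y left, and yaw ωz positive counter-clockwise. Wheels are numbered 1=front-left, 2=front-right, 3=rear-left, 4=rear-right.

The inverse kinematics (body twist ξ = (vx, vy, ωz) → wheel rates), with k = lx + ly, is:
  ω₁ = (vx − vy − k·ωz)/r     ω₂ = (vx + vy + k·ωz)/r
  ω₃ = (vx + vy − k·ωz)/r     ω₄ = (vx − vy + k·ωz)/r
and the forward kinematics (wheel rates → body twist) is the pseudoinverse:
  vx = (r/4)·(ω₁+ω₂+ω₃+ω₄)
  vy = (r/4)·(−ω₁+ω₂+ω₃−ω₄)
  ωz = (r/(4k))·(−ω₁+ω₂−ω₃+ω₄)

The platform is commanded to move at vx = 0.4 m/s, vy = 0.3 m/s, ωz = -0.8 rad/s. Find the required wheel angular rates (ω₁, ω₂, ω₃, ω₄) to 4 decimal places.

k = lx + ly = 0.12 + 0.1 = 0.2200;  k·ωz = 0.2200·-0.8 = -0.1760
ω₁ (FL) = (vx − vy − k·ωz)/r = 0.2760/0.1 = 2.7600
ω₂ (FR) = (vx + vy + k·ωz)/r = 0.5240/0.1 = 5.2400
ω₃ (RL) = (vx + vy − k·ωz)/r = 0.8760/0.1 = 8.7600
ω₄ (RR) = (vx − vy + k·ωz)/r = -0.0760/0.1 = -0.7600

(2.7600, 5.2400, 8.7600, -0.7600)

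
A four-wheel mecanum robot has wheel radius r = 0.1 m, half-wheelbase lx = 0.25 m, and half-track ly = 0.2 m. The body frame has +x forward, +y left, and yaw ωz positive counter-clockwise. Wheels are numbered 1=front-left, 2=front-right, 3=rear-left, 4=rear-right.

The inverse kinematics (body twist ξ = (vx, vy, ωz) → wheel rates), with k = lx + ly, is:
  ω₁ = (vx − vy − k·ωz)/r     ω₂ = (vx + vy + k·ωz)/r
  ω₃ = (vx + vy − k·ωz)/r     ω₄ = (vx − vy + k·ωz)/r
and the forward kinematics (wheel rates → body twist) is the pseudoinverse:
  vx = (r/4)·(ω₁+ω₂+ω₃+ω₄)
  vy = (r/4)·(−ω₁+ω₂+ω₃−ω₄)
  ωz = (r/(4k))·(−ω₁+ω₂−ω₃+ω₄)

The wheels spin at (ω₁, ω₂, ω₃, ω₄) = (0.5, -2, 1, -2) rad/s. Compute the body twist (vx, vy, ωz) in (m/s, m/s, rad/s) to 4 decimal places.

(-0.0625, 0.0125, -0.3056)

k = lx + ly = 0.25 + 0.2 = 0.4500
ω₁+ω₂+ω₃+ω₄ = -2.5000  →  vx = (0.1/4)·-2.5000 = -0.0625
−ω₁+ω₂+ω₃−ω₄ = 0.5000  →  vy = (0.1/4)·0.5000 = 0.0125
−ω₁+ω₂−ω₃+ω₄ = -5.5000  →  ωz = (0.1/1.8000)·-5.5000 = -0.3056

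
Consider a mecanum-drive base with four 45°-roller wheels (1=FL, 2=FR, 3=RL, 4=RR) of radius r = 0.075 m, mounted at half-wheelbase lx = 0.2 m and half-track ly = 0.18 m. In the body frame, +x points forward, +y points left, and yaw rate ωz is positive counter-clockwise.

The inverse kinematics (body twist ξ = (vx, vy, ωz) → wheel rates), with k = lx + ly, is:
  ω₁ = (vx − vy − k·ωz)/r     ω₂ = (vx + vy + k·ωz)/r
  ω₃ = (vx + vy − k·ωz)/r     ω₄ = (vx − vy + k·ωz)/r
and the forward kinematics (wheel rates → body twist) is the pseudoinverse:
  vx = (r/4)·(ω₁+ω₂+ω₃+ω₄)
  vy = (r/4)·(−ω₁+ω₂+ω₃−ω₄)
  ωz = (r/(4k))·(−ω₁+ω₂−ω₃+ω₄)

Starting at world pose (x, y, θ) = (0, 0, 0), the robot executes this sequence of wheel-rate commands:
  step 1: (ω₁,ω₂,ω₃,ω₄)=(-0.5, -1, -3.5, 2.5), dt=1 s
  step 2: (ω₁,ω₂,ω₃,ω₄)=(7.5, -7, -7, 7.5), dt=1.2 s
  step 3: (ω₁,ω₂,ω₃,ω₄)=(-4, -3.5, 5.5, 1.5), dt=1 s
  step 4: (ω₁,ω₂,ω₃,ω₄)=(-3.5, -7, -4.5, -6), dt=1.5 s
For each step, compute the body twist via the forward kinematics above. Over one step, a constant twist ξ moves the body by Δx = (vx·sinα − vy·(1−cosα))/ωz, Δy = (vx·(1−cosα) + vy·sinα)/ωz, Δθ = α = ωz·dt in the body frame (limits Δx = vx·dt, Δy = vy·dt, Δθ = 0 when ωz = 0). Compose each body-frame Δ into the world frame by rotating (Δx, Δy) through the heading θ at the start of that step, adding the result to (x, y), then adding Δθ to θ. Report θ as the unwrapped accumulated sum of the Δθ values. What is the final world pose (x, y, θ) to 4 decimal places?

step 1: ξ=(vx,vy,ωz)=(-0.0469, -0.1219, 0.2714), dt=1.0 → body Δ=(-0.0299, -0.1267, 0.2714) → world pose (-0.0299, -0.1267, 0.2714)
step 2: ξ=(vx,vy,ωz)=(0.0187, -0.5437, 0.0000), dt=1.2 → body Δ=(0.0225, -0.6525, 0.0000) → world pose (0.1667, -0.7493, 0.2714)
step 3: ξ=(vx,vy,ωz)=(-0.0094, 0.0844, -0.1727), dt=1.0 → body Δ=(-0.0021, 0.0848, -0.1727) → world pose (0.1420, -0.6682, 0.0987)
step 4: ξ=(vx,vy,ωz)=(-0.3937, -0.0375, -0.2467), dt=1.5 → body Δ=(-0.5875, 0.0531, -0.3701) → world pose (-0.4479, -0.6733, -0.2714)

(-0.4479, -0.6733, -0.2714)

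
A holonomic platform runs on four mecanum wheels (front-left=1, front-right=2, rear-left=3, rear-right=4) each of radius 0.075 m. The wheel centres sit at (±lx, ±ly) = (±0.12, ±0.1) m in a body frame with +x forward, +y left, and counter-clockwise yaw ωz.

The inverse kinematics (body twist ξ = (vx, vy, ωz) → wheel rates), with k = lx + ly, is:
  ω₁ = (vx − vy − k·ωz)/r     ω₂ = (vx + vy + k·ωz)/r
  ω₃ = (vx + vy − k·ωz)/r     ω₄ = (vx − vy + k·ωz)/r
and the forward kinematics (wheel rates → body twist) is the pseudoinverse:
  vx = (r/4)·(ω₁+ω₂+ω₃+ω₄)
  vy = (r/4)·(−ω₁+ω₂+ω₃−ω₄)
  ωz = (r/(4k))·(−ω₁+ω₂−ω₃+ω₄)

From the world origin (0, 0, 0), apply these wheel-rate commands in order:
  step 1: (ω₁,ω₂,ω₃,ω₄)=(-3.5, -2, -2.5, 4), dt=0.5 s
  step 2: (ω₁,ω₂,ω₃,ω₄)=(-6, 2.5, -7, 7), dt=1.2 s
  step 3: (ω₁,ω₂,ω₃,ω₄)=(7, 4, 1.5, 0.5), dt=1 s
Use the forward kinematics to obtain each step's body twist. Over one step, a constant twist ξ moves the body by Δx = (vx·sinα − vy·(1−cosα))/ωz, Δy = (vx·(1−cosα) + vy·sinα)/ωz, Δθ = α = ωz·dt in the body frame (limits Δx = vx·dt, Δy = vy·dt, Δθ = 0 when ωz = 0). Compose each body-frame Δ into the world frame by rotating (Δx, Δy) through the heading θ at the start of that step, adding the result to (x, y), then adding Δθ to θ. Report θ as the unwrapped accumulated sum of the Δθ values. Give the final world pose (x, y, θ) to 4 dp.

step 1: ξ=(vx,vy,ωz)=(-0.0750, -0.0938, 0.6818), dt=0.5 → body Δ=(-0.0289, -0.0523, 0.3409) → world pose (-0.0289, -0.0523, 0.3409)
step 2: ξ=(vx,vy,ωz)=(-0.0656, -0.1031, 1.9176), dt=1.2 → body Δ=(0.0642, -0.0971, 2.3011) → world pose (0.0641, -0.1224, 2.6420)
step 3: ξ=(vx,vy,ωz)=(0.2437, -0.0375, -0.3409), dt=1.0 → body Δ=(0.2327, -0.0779, -0.3409) → world pose (-0.1029, 0.0575, 2.3011)

(-0.1029, 0.0575, 2.3011)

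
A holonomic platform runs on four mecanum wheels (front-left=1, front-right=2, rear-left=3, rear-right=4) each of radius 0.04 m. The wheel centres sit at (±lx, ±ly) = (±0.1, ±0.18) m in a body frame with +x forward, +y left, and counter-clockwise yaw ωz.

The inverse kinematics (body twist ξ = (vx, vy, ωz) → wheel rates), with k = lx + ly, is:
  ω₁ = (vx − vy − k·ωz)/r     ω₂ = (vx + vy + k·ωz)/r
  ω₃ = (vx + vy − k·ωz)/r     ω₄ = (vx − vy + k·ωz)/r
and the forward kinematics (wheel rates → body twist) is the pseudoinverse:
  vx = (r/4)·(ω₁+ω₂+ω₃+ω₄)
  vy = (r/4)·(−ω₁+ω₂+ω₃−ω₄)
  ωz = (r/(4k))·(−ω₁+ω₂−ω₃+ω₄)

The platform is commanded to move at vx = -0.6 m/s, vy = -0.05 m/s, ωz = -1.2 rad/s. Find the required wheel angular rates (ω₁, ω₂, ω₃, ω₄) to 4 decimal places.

(-5.3500, -24.6500, -7.8500, -22.1500)

k = lx + ly = 0.1 + 0.18 = 0.2800;  k·ωz = 0.2800·-1.2 = -0.3360
ω₁ (FL) = (vx − vy − k·ωz)/r = -0.2140/0.04 = -5.3500
ω₂ (FR) = (vx + vy + k·ωz)/r = -0.9860/0.04 = -24.6500
ω₃ (RL) = (vx + vy − k·ωz)/r = -0.3140/0.04 = -7.8500
ω₄ (RR) = (vx − vy + k·ωz)/r = -0.8860/0.04 = -22.1500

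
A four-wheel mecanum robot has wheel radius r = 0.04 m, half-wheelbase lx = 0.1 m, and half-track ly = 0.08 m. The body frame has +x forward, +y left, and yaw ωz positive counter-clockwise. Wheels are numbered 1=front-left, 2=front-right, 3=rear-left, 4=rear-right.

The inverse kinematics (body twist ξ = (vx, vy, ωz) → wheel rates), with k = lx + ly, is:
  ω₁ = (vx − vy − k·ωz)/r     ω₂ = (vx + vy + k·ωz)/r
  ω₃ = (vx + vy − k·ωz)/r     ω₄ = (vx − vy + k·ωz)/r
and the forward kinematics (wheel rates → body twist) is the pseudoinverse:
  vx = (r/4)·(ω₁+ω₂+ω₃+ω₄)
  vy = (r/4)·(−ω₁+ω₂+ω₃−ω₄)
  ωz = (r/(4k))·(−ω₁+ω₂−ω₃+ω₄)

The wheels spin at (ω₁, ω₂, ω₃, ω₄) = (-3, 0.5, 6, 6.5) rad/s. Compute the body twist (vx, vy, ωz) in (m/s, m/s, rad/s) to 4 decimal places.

k = lx + ly = 0.1 + 0.08 = 0.1800
ω₁+ω₂+ω₃+ω₄ = 10.0000  →  vx = (0.04/4)·10.0000 = 0.1000
−ω₁+ω₂+ω₃−ω₄ = 3.0000  →  vy = (0.04/4)·3.0000 = 0.0300
−ω₁+ω₂−ω₃+ω₄ = 4.0000  →  ωz = (0.04/0.7200)·4.0000 = 0.2222

(0.1000, 0.0300, 0.2222)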